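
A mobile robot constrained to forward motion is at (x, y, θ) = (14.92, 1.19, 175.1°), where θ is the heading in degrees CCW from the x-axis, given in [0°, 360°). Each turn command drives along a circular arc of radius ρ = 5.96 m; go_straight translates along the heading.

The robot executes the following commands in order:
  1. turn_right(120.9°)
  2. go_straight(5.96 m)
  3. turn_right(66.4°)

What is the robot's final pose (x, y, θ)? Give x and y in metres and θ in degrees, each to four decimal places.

set_pose: (x, y, θ) = (14.9200, 1.1900, 175.1000°), ρ = 5.96
turn_right(120.9°): centre at ρ to the right, rotate −120.9° → (10.5951, 10.6146, 54.2000°)
go_straight(5.96): x += 5.96·cos θ, y += 5.96·sin θ → (14.0815, 15.4485, 54.2000°)
turn_right(66.4°): centre at ρ to the right, rotate −66.4° → (20.1749, 17.7876, -12.2000° ≡ 347.8000°)

(20.1749, 17.7876, 347.8000°)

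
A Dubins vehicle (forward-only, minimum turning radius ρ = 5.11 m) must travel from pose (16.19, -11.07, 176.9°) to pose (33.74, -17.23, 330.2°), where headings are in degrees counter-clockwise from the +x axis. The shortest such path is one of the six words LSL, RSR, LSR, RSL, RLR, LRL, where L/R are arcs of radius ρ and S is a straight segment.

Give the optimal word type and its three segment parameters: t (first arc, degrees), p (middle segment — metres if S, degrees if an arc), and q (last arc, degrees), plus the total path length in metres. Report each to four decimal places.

LSR: t = 202.3290°, p = 12.6253 m, q = 49.0290°, L = 35.0430 m

Let ψ = atan2(Δy, Δx) = atan2(-6.16, 17.55) = -19.3409° be the start→goal bearing.
Normalize: d = |goal − start| / ρ = 18.599680/5.11 = 3.639859, α = (θ_start − ψ) mod 360° = 196.2409° = 3.425050 rad, β = (θ_goal − ψ) mod 360° = 349.5409° = 6.100640 rad.
Common terms: sin α = -0.279677, cos α = -0.960094, sin β = -0.181533, cos β = 0.983385, cos(α−β) = -0.893371, d² = 13.248574. Work in radians in the unit-radius frame; every candidate has L = ρ·(t + p + q).
LSL: p² = 2 + d² − 2cos(α−β) + 2d(sin α − sin β) = 16.320857; p = √p² = 4.039908; φ = atan2(cos β − cos α, d + sin α − sin β) = 0.501875 rad; t = (φ − α) mod 2π = 3.360010 rad, q = (β − φ) mod 2π = 5.598765 rad → L = 5.11·(3.360010 + 4.039908 + 5.598765) = 5.11·12.998683 = 66.423271 m
RSR: p² = 2 + d² − 2cos(α−β) + 2d(sin β − sin α) = 17.749777; p = √p² = 4.213048; φ = atan2(cos α − cos β, d − sin α + sin β) = -0.479460 rad; t = (α − φ) mod 2π = 3.904510 rad, q = (φ − β) mod 2π = 5.986271 rad → L = 5.11·(3.904510 + 4.213048 + 5.986271) = 5.11·14.103829 = 72.070568 m
LSR: p² = d² − 2 + 2cos(α−β) + 2d(sin α + sin β) = 6.104352; p = √p² = 2.470699; φ = atan2(−cos α − cos β, d + sin α + sin β) − atan2(−2, p) = 0.673172 rad; t = (φ − α) mod 2π = 3.531307 rad, q = (φ − β) mod 2π = 0.855718 rad → L = 5.11·(3.531307 + 2.470699 + 0.855718) = 5.11·6.857723 = 35.042967 m
RSL: p² = d² − 2 + 2cos(α−β) − 2d(sin α + sin β) = 12.819311; p = √p² = 3.580407; φ = atan2(cos α + cos β, d − sin α − sin β) − atan2(2, p) = -0.503740 rad; t = (α − φ) mod 2π = 3.928790 rad, q = (β − φ) mod 2π = 0.321194 rad → L = 5.11·(3.928790 + 3.580407 + 0.321194) = 5.11·7.830391 = 40.013297 m
RLR: c = (6 − d² + 2cos(α−β) + 2d(sin α − sin β))/8 = -1.218722, |c| > 1 → infeasible
LRL: c = (6 − d² + 2cos(α−β) − 2d(sin α − sin β))/8 = -1.040107, |c| > 1 → infeasible
Shortest: LSR with L = 35.042967 m ≈ 35.0430 m
Convert LSR to answer units (arcs ×180/π): t = 3.531307·180/π = 202.3290°, p = ρ·p = 5.11·2.470699 = 12.6253 m, q = 0.855718·180/π = 49.0290°, L = 35.0430 m.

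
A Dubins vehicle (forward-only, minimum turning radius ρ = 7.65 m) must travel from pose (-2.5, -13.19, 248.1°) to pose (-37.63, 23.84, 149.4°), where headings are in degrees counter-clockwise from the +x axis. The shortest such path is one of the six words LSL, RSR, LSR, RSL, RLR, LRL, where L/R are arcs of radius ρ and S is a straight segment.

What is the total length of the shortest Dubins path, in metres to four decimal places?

60.9139 m

Let ψ = atan2(Δy, Δx) = atan2(37.03, -35.13) = 133.4917° be the start→goal bearing.
Normalize: d = |goal − start| / ρ = 51.042510/7.65 = 6.672223, α = (θ_start − ψ) mod 360° = 114.6083° = 2.000292 rad, β = (θ_goal − ψ) mod 360° = 15.9083° = 0.277652 rad.
Common terms: sin α = 0.909176, cos α = -0.416412, sin β = 0.274098, cos β = 0.961702, cos(α−β) = -0.151261, d² = 44.518566. Work in radians in the unit-radius frame; every candidate has L = ρ·(t + p + q).
LSL: p² = 2 + d² − 2cos(α−β) + 2d(sin α − sin β) = 55.295852; p = √p² = 7.436118; φ = atan2(cos β − cos α, d + sin α − sin β) = 0.186405 rad; t = (φ − α) mod 2π = 4.469298 rad, q = (β − φ) mod 2π = 0.091247 rad → L = 7.65·(4.469298 + 7.436118 + 0.091247) = 7.65·11.996663 = 91.774475 m
RSR: p² = 2 + d² − 2cos(α−β) + 2d(sin β − sin α) = 38.346324; p = √p² = 6.192441; φ = atan2(cos α − cos β, d − sin α + sin β) = -0.224427 rad; t = (α − φ) mod 2π = 2.224719 rad, q = (φ − β) mod 2π = 5.781107 rad → L = 7.65·(2.224719 + 6.192441 + 5.781107) = 7.65·14.198266 = 108.616736 m
LSR: p² = d² − 2 + 2cos(α−β) + 2d(sin α + sin β) = 58.006183; p = √p² = 7.616179; φ = atan2(−cos α − cos β, d + sin α + sin β) − atan2(−2, p) = 0.187497 rad; t = (φ − α) mod 2π = 4.470391 rad, q = (φ − β) mod 2π = 6.193031 rad → L = 7.65·(4.470391 + 7.616179 + 6.193031) = 7.65·18.279600 = 139.838941 m
RSL: p² = d² − 2 + 2cos(α−β) − 2d(sin α + sin β) = 26.425907; p = √p² = 5.140613; φ = atan2(cos α + cos β, d − sin α − sin β) − atan2(2, p) = -0.272020 rad; t = (α − φ) mod 2π = 2.272312 rad, q = (β − φ) mod 2π = 0.549672 rad → L = 7.65·(2.272312 + 5.140613 + 0.549672) = 7.65·7.962598 = 60.913872 m
RLR: c = (6 − d² + 2cos(α−β) + 2d(sin α − sin β))/8 = -3.793290, |c| > 1 → infeasible
LRL: c = (6 − d² + 2cos(α−β) − 2d(sin α − sin β))/8 = -5.911982, |c| > 1 → infeasible
Shortest: RSL with L = 60.913872 m ≈ 60.9139 m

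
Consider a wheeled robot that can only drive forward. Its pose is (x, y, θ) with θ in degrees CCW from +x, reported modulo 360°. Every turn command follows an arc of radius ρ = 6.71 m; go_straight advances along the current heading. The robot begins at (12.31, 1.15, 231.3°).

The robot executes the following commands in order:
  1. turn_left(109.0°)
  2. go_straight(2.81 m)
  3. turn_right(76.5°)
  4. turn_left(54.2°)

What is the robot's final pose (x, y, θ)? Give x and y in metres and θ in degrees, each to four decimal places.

set_pose: (x, y, θ) = (12.3100, 1.1500, 231.3000°), ρ = 6.71
turn_left(109.0°): centre at ρ to the left, rotate +109.0° → (15.2848, -9.3626, 340.3000°)
go_straight(2.81): x += 2.81·cos θ, y += 2.81·sin θ → (17.9303, -10.3099, 340.3000°)
turn_right(76.5°): centre at ρ to the right, rotate −76.5° → (22.3392, -17.3518, 263.8000°)
turn_left(54.2°): centre at ρ to the left, rotate +54.2° → (24.5200, -23.0630, 318.0000°)

(24.5200, -23.0630, 318.0000°)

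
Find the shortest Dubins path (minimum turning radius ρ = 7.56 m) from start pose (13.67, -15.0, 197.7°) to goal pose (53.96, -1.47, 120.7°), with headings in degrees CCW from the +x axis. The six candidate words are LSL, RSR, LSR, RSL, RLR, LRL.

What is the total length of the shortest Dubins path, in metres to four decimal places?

73.0672 m

Let ψ = atan2(Δy, Δx) = atan2(13.53, 40.29) = 18.5628° be the start→goal bearing.
Normalize: d = |goal − start| / ρ = 42.501118/7.56 = 5.621841, α = (θ_start − ψ) mod 360° = 179.1372° = 3.126533 rad, β = (θ_goal − ψ) mod 360° = 102.1372° = 1.782630 rad.
Common terms: sin α = 0.015059, cos α = -0.999887, sin β = 0.977647, cos β = -0.210253, cos(α−β) = 0.224951, d² = 31.605096. Work in radians in the unit-radius frame; every candidate has L = ρ·(t + p + q).
LSL: p² = 2 + d² − 2cos(α−β) + 2d(sin α − sin β) = 22.332158; p = √p² = 4.725691; φ = atan2(cos β − cos α, d + sin α − sin β) = 0.167881 rad; t = (φ − α) mod 2π = 3.324533 rad, q = (β − φ) mod 2π = 1.614748 rad → L = 7.56·(3.324533 + 4.725691 + 1.614748) = 7.56·9.664973 = 73.067196 m
RSR: p² = 2 + d² − 2cos(α−β) + 2d(sin β − sin α) = 43.978230; p = √p² = 6.631608; φ = atan2(cos α − cos β, d − sin α + sin β) = -0.119354 rad; t = (α − φ) mod 2π = 3.245888 rad, q = (φ − β) mod 2π = 4.381201 rad → L = 7.56·(3.245888 + 6.631608 + 4.381201) = 7.56·14.258697 = 107.795751 m
LSR: p² = d² − 2 + 2cos(α−β) + 2d(sin α + sin β) = 41.216668; p = √p² = 6.420021; φ = atan2(−cos α − cos β, d + sin α + sin β) − atan2(−2, p) = 0.482947 rad; t = (φ − α) mod 2π = 3.639599 rad, q = (φ − β) mod 2π = 4.983502 rad → L = 7.56·(3.639599 + 6.420021 + 4.983502) = 7.56·15.043122 = 113.726004 m
RSL: p² = d² − 2 + 2cos(α−β) − 2d(sin α + sin β) = 18.893328; p = √p² = 4.346646; φ = atan2(cos α + cos β, d − sin α − sin β) − atan2(2, p) = -0.686938 rad; t = (α − φ) mod 2π = 3.813471 rad, q = (β − φ) mod 2π = 2.469567 rad → L = 7.56·(3.813471 + 4.346646 + 2.469567) = 7.56·10.629684 = 80.360410 m
RLR: c = (6 − d² + 2cos(α−β) + 2d(sin α − sin β))/8 = -4.497279, |c| > 1 → infeasible
LRL: c = (6 − d² + 2cos(α−β) − 2d(sin α − sin β))/8 = -1.791520, |c| > 1 → infeasible
Shortest: LSL with L = 73.067196 m ≈ 73.0672 m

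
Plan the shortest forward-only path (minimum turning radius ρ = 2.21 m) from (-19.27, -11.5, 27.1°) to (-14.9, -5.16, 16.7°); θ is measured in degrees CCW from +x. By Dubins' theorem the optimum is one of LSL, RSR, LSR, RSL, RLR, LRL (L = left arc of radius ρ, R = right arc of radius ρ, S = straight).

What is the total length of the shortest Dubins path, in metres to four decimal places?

Let ψ = atan2(Δy, Δx) = atan2(6.34, 4.37) = 55.4225° be the start→goal bearing.
Normalize: d = |goal − start| / ρ = 7.700162/2.21 = 3.484236, α = (θ_start − ψ) mod 360° = 331.6775° = 5.788864 rad, β = (θ_goal − ψ) mod 360° = 321.2775° = 5.607350 rad.
Common terms: sin α = -0.474434, cos α = 0.880291, sin β = -0.625549, cos β = 0.780185, cos(α−β) = 0.983571, d² = 12.139903. Work in radians in the unit-radius frame; every candidate has L = ρ·(t + p + q).
LSL: p² = 2 + d² − 2cos(α−β) + 2d(sin α − sin β) = 13.225802; p = √p² = 3.636730; φ = atan2(cos β − cos α, d + sin α − sin β) = -0.027530 rad; t = (φ − α) mod 2π = 0.466791 rad, q = (β − φ) mod 2π = 5.634880 rad → L = 2.21·(0.466791 + 3.636730 + 5.634880) = 2.21·9.738401 = 21.521865 m
RSR: p² = 2 + d² − 2cos(α−β) + 2d(sin β − sin α) = 11.119718; p = √p² = 3.334624; φ = atan2(cos α − cos β, d − sin α + sin β) = 0.030025 rad; t = (α − φ) mod 2π = 5.758840 rad, q = (φ − β) mod 2π = 0.705860 rad → L = 2.21·(5.758840 + 3.334624 + 0.705860) = 2.21·9.799324 = 21.656505 m
LSR: p² = d² − 2 + 2cos(α−β) + 2d(sin α + sin β) = 4.441845; p = √p² = 2.107568; φ = atan2(−cos α − cos β, d + sin α + sin β) − atan2(−2, p) = 0.150887 rad; t = (φ − α) mod 2π = 0.645208 rad, q = (φ − β) mod 2π = 0.826722 rad → L = 2.21·(0.645208 + 2.107568 + 0.826722) = 2.21·3.579499 = 7.910693 m
RSL: p² = d² − 2 + 2cos(α−β) − 2d(sin α + sin β) = 19.772247; p = √p² = 4.446599; φ = atan2(cos α + cos β, d − sin α − sin β) − atan2(2, p) = -0.075157 rad; t = (α − φ) mod 2π = 5.864021 rad, q = (β − φ) mod 2π = 5.682507 rad → L = 2.21·(5.864021 + 4.446599 + 5.682507) = 2.21·15.993128 = 35.344813 m
RLR: c = (6 − d² + 2cos(α−β) + 2d(sin α − sin β))/8 = -0.389965; p = 2π − arccos c = 4.311796 rad; φ = atan2(cos α − cos β, d − sin α + sin β) = 0.030025 rad; t = (α − φ + p/2) mod 2π = 1.631552 rad, q = (α − β − t + p) mod 2π = 2.861758 rad → L = 2.21·(1.631552 + 4.311796 + 2.861758) = 2.21·8.805106 = 19.459283 m
LRL: c = (6 − d² + 2cos(α−β) − 2d(sin α − sin β))/8 = -0.653225; p = 2π − arccos c = 4.000553 rad; φ = atan2(cos β − cos α, d + sin α − sin β) = -0.027530 rad; t = (φ − α + p/2) mod 2π = 2.467067 rad, q = (β − α − t + p) mod 2π = 1.351971 rad → L = 2.21·(2.467067 + 4.000553 + 1.351971) = 2.21·7.819591 = 17.281297 m
Shortest: LSR with L = 7.910693 m ≈ 7.9107 m

7.9107 m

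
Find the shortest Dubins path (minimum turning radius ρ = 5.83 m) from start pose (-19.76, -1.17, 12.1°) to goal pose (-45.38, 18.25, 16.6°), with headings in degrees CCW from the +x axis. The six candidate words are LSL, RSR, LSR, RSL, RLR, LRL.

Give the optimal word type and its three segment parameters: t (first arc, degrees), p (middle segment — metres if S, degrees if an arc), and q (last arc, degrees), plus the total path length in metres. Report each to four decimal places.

LSR: t = 177.0936°, p = 21.1410 m, q = 172.5936°, L = 56.7226 m

Let ψ = atan2(Δy, Δx) = atan2(19.42, -25.62) = 142.8378° be the start→goal bearing.
Normalize: d = |goal − start| / ρ = 32.148418/5.83 = 5.514308, α = (θ_start − ψ) mod 360° = 229.2622° = 4.001380 rad, β = (θ_goal − ψ) mod 360° = 233.7622° = 4.079920 rad.
Common terms: sin α = -0.757704, cos α = -0.652599, sin β = -0.806570, cos β = -0.591138, cos(α−β) = 0.996917, d² = 30.407598. Work in radians in the unit-radius frame; every candidate has L = ρ·(t + p + q).
LSL: p² = 2 + d² − 2cos(α−β) + 2d(sin α − sin β) = 30.952694; p = √p² = 5.563514; φ = atan2(cos β − cos α, d + sin α − sin β) = 0.011047 rad; t = (φ − α) mod 2π = 2.292853 rad, q = (β − φ) mod 2π = 4.068872 rad → L = 5.83·(2.292853 + 5.563514 + 4.068872) = 5.83·11.925240 = 69.524147 m
RSR: p² = 2 + d² − 2cos(α−β) + 2d(sin β − sin α) = 29.874833; p = √p² = 5.465787; φ = atan2(cos α − cos β, d − sin α + sin β) = -0.011245 rad; t = (α − φ) mod 2π = 4.012625 rad, q = (φ − β) mod 2π = 2.192021 rad → L = 5.83·(4.012625 + 5.465787 + 2.192021) = 5.83·11.670433 = 68.038624 m
LSR: p² = d² − 2 + 2cos(α−β) + 2d(sin α + sin β) = 13.149653; p = √p² = 3.626245; φ = atan2(−cos α − cos β, d + sin α + sin β) − atan2(−2, p) = 0.809061 rad; t = (φ − α) mod 2π = 3.090866 rad, q = (φ − β) mod 2π = 3.012326 rad → L = 5.83·(3.090866 + 3.626245 + 3.012326) = 5.83·9.729438 = 56.722621 m
RSL: p² = d² − 2 + 2cos(α−β) − 2d(sin α + sin β) = 47.653212; p = √p² = 6.903131; φ = atan2(cos α + cos β, d − sin α − sin β) − atan2(2, p) = -0.455931 rad; t = (α − φ) mod 2π = 4.457311 rad, q = (β − φ) mod 2π = 4.535851 rad → L = 5.83·(4.457311 + 6.903131 + 4.535851) = 5.83·15.896293 = 92.675388 m
RLR: c = (6 − d² + 2cos(α−β) + 2d(sin α − sin β))/8 = -2.734354, |c| > 1 → infeasible
LRL: c = (6 − d² + 2cos(α−β) − 2d(sin α − sin β))/8 = -2.869087, |c| > 1 → infeasible
Shortest: LSR with L = 56.722621 m ≈ 56.7226 m
Convert LSR to answer units (arcs ×180/π): t = 3.090866·180/π = 177.0936°, p = ρ·p = 5.83·3.626245 = 21.1410 m, q = 3.012326·180/π = 172.5936°, L = 56.7226 m.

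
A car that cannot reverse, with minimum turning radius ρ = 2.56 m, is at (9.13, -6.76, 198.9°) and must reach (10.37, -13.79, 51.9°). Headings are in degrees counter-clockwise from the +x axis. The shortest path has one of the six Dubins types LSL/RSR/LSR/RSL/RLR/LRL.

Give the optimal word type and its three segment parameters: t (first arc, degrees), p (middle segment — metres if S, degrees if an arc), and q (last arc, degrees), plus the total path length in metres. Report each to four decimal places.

Let ψ = atan2(Δy, Δx) = atan2(-7.03, 1.24) = -79.9967° be the start→goal bearing.
Normalize: d = |goal − start| / ρ = 7.138522/2.56 = 2.788485, α = (θ_start − ψ) mod 360° = 278.8967° = 4.867665 rad, β = (θ_goal − ψ) mod 360° = 131.8967° = 2.302031 rad.
Common terms: sin α = -0.987969, cos α = 0.154653, sin β = 0.744350, cos β = -0.667789, cos(α−β) = -0.838671, d² = 7.775650. Work in radians in the unit-radius frame; every candidate has L = ρ·(t + p + q).
LSL: p² = 2 + d² − 2cos(α−β) + 2d(sin α − sin β) = 1.791898; p = √p² = 1.338618; φ = atan2(cos β − cos α, d + sin α − sin β) = -0.661621 rad; t = (φ − α) mod 2π = 0.753899 rad, q = (β − φ) mod 2π = 2.963652 rad → L = 2.56·(0.753899 + 1.338618 + 2.963652) = 2.56·5.056169 = 12.943793 m
RSR: p² = 2 + d² − 2cos(α−β) + 2d(sin β − sin α) = 21.114084; p = √p² = 4.595006; φ = atan2(cos α − cos β, d − sin α + sin β) = 0.179956 rad; t = (α − φ) mod 2π = 4.687709 rad, q = (φ − β) mod 2π = 4.161110 rad → L = 2.56·(4.687709 + 4.595006 + 4.161110) = 2.56·13.443826 = 34.416194 m
LSR: p² = d² − 2 + 2cos(α−β) + 2d(sin α + sin β) = 2.739656; p = √p² = 1.655191; φ = atan2(−cos α − cos β, d + sin α + sin β) − atan2(−2, p) = 1.078422 rad; t = (φ − α) mod 2π = 2.493942 rad, q = (φ − β) mod 2π = 5.059576 rad → L = 2.56·(2.493942 + 1.655191 + 5.059576) = 2.56·9.208709 = 23.574295 m
RSL: p² = d² − 2 + 2cos(α−β) − 2d(sin α + sin β) = 5.456962; p = √p² = 2.336014; φ = atan2(cos α + cos β, d − sin α − sin β) − atan2(2, p) = -0.875705 rad; t = (α − φ) mod 2π = 5.743370 rad, q = (β − φ) mod 2π = 3.177736 rad → L = 2.56·(5.743370 + 2.336014 + 3.177736) = 2.56·11.257120 = 28.818228 m
RLR: c = (6 − d² + 2cos(α−β) + 2d(sin α − sin β))/8 = -1.639261, |c| > 1 → infeasible
LRL: c = (6 − d² + 2cos(α−β) − 2d(sin α − sin β))/8 = 0.776013; p = 2π − arccos c = 5.600708 rad; φ = atan2(cos β − cos α, d + sin α − sin β) = -0.661621 rad; t = (φ − α + p/2) mod 2π = 3.554253 rad, q = (β − α − t + p) mod 2π = 5.764006 rad → L = 2.56·(3.554253 + 5.600708 + 5.764006) = 2.56·14.918968 = 38.192557 m
Shortest: LSL with L = 12.943793 m ≈ 12.9438 m
Convert LSL to answer units (arcs ×180/π): t = 0.753899·180/π = 43.1952°, p = ρ·p = 2.56·1.338618 = 3.4269 m, q = 2.963652·180/π = 169.8048°, L = 12.9438 m.

LSL: t = 43.1952°, p = 3.4269 m, q = 169.8048°, L = 12.9438 m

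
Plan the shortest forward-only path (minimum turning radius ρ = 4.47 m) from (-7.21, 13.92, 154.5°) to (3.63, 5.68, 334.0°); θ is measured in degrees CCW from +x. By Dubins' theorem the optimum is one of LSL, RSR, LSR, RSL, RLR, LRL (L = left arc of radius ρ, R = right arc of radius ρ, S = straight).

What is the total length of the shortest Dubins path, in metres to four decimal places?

28.8898 m

Let ψ = atan2(Δy, Δx) = atan2(-8.24, 10.84) = -37.2402° be the start→goal bearing.
Normalize: d = |goal − start| / ρ = 13.616284/4.47 = 3.046149, α = (θ_start − ψ) mod 360° = 191.7402° = 3.346498 rad, β = (θ_goal − ψ) mod 360° = 11.2402° = 0.196178 rad.
Common terms: sin α = -0.203474, cos α = -0.979080, sin β = 0.194922, cos β = 0.980819, cos(α−β) = -0.999962, d² = 9.279021. Work in radians in the unit-radius frame; every candidate has L = ρ·(t + p + q).
LSL: p² = 2 + d² − 2cos(α−β) + 2d(sin α − sin β) = 10.851794; p = √p² = 3.294206; φ = atan2(cos β − cos α, d + sin α − sin β) = 0.637208 rad; t = (φ − α) mod 2π = 3.573895 rad, q = (β − φ) mod 2π = 5.842156 rad → L = 4.47·(3.573895 + 3.294206 + 5.842156) = 4.47·12.710258 = 56.814851 m
RSR: p² = 2 + d² − 2cos(α−β) + 2d(sin β − sin α) = 15.706096; p = √p² = 3.963092; φ = atan2(cos α − cos β, d − sin α + sin β) = -0.517303 rad; t = (α − φ) mod 2π = 3.863801 rad, q = (φ − β) mod 2π = 5.569704 rad → L = 4.47·(3.863801 + 3.963092 + 5.569704) = 4.47·13.396596 = 59.882786 m
LSR: p² = d² − 2 + 2cos(α−β) + 2d(sin α + sin β) = 5.226998; p = √p² = 2.286263; φ = atan2(−cos α − cos β, d + sin α + sin β) − atan2(−2, p) = 0.718139 rad; t = (φ − α) mod 2π = 3.654826 rad, q = (φ − β) mod 2π = 0.521960 rad → L = 4.47·(3.654826 + 2.286263 + 0.521960) = 4.47·6.463050 = 28.889832 m
RSL: p² = d² − 2 + 2cos(α−β) − 2d(sin α + sin β) = 5.331197; p = √p² = 2.308939; φ = atan2(cos α + cos β, d − sin α − sin β) − atan2(2, p) = -0.713254 rad; t = (α − φ) mod 2π = 4.059752 rad, q = (β − φ) mod 2π = 0.909433 rad → L = 4.47·(4.059752 + 2.308939 + 0.909433) = 4.47·7.278124 = 32.533212 m
RLR: c = (6 − d² + 2cos(α−β) + 2d(sin α − sin β))/8 = -0.963262; p = 2π − arccos c = 3.413494 rad; φ = atan2(cos α − cos β, d − sin α + sin β) = -0.517303 rad; t = (α − φ + p/2) mod 2π = 5.570548 rad, q = (α − β − t + p) mod 2π = 0.993266 rad → L = 4.47·(5.570548 + 3.413494 + 0.993266) = 4.47·9.977307 = 44.598563 m
LRL: c = (6 − d² + 2cos(α−β) − 2d(sin α − sin β))/8 = -0.356474; p = 2π − arccos c = 4.347897 rad; φ = atan2(cos β − cos α, d + sin α − sin β) = 0.637208 rad; t = (φ − α + p/2) mod 2π = 5.747844 rad, q = (β − α − t + p) mod 2π = 1.732920 rad → L = 4.47·(5.747844 + 4.347897 + 1.732920) = 4.47·11.828661 = 52.874114 m
Shortest: LSR with L = 28.889832 m ≈ 28.8898 m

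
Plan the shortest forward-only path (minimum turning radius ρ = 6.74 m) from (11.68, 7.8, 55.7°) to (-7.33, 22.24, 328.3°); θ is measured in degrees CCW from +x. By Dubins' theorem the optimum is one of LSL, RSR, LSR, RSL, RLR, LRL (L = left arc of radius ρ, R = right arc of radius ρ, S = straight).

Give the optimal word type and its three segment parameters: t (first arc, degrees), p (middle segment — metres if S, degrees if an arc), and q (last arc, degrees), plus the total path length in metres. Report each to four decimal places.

LSL: t = 65.4554°, p = 19.1364 m, q = 207.1446°, L = 51.2037 m

Let ψ = atan2(Δy, Δx) = atan2(14.44, -19.01) = 142.7797° be the start→goal bearing.
Normalize: d = |goal − start| / ρ = 23.872446/6.74 = 3.541906, α = (θ_start − ψ) mod 360° = 272.9203° = 4.763358 rad, β = (θ_goal − ψ) mod 360° = 185.5203° = 3.237940 rad.
Common terms: sin α = -0.998701, cos α = 0.050947, sin β = -0.096199, cos β = -0.995362, cos(α−β) = 0.045363, d² = 12.545098. Work in radians in the unit-radius frame; every candidate has L = ρ·(t + p + q).
LSL: p² = 2 + d² − 2cos(α−β) + 2d(sin α − sin β) = 8.061212; p = √p² = 2.839227; φ = atan2(cos β − cos α, d + sin α − sin β) = -0.377415 rad; t = (φ − α) mod 2π = 1.142412 rad, q = (β − φ) mod 2π = 3.615356 rad → L = 6.74·(1.142412 + 2.839227 + 3.615356) = 6.74·7.596995 = 51.203746 m
RSR: p² = 2 + d² − 2cos(α−β) + 2d(sin β − sin α) = 20.847532; p = √p² = 4.565910; φ = atan2(cos α − cos β, d − sin α + sin β) = 0.231211 rad; t = (α − φ) mod 2π = 4.532147 rad, q = (φ − β) mod 2π = 3.276456 rad → L = 6.74·(4.532147 + 4.565910 + 3.276456) = 6.74·12.374513 = 83.404216 m
LSR: p² = d² − 2 + 2cos(α−β) + 2d(sin α + sin β) = 2.879759; p = √p² = 1.696985; φ = atan2(−cos α − cos β, d + sin α + sin β) − atan2(−2, p) = 1.235512 rad; t = (φ − α) mod 2π = 2.755339 rad, q = (φ − β) mod 2π = 4.280757 rad → L = 6.74·(2.755339 + 1.696985 + 4.280757) = 6.74·8.733081 = 58.860963 m
RSL: p² = d² − 2 + 2cos(α−β) − 2d(sin α + sin β) = 18.391890; p = √p² = 4.288577; φ = atan2(cos α + cos β, d − sin α − sin β) − atan2(2, p) = -0.637301 rad; t = (α − φ) mod 2π = 5.400659 rad, q = (β − φ) mod 2π = 3.875241 rad → L = 6.74·(5.400659 + 4.288577 + 3.875241) = 6.74·13.564477 = 91.424573 m
RLR: c = (6 − d² + 2cos(α−β) + 2d(sin α − sin β))/8 = -1.605941, |c| > 1 → infeasible
LRL: c = (6 − d² + 2cos(α−β) − 2d(sin α − sin β))/8 = -0.007652; p = 2π − arccos c = 4.704737 rad; φ = atan2(cos β − cos α, d + sin α − sin β) = -0.377415 rad; t = (φ − α + p/2) mod 2π = 3.494781 rad, q = (β − α − t + p) mod 2π = 5.967724 rad → L = 6.74·(3.494781 + 4.704737 + 5.967724) = 6.74·14.167242 = 95.487213 m
Shortest: LSL with L = 51.203746 m ≈ 51.2037 m
Convert LSL to answer units (arcs ×180/π): t = 1.142412·180/π = 65.4554°, p = ρ·p = 6.74·2.839227 = 19.1364 m, q = 3.615356·180/π = 207.1446°, L = 51.2037 m.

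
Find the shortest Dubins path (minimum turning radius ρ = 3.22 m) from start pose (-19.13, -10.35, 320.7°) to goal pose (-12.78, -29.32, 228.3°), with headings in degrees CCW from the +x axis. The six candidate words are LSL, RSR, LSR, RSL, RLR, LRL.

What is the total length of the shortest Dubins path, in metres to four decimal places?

Let ψ = atan2(Δy, Δx) = atan2(-18.97, 6.35) = -71.4926° be the start→goal bearing.
Normalize: d = |goal − start| / ρ = 20.004584/3.22 = 6.212604, α = (θ_start − ψ) mod 360° = 32.1926° = 0.561867 rad, β = (θ_goal − ψ) mod 360° = 299.7926° = 5.232368 rad.
Common terms: sin α = 0.532767, cos α = 0.846262, sin β = -0.867830, cos β = 0.496862, cos(α−β) = -0.041876, d² = 38.596447. Work in radians in the unit-radius frame; every candidate has L = ρ·(t + p + q).
LSL: p² = 2 + d² − 2cos(α−β) + 2d(sin α − sin β) = 58.082902; p = √p² = 7.621214; φ = atan2(cos β − cos α, d + sin α − sin β) = -0.045862 rad; t = (φ − α) mod 2π = 5.675457 rad, q = (β − φ) mod 2π = 5.278230 rad → L = 3.22·(5.675457 + 7.621214 + 5.278230) = 3.22·18.574900 = 59.811179 m
RSR: p² = 2 + d² − 2cos(α−β) + 2d(sin β − sin α) = 23.277495; p = √p² = 4.824676; φ = atan2(cos α − cos β, d − sin α + sin β) = 0.072483 rad; t = (α − φ) mod 2π = 0.489384 rad, q = (φ − β) mod 2π = 1.123300 rad → L = 3.22·(0.489384 + 4.824676 + 1.123300) = 3.22·6.437360 = 20.728299 m
LSR: p² = d² − 2 + 2cos(α−β) + 2d(sin α + sin β) = 32.349471; p = √p² = 5.687660; φ = atan2(−cos α − cos β, d + sin α + sin β) − atan2(−2, p) = 0.113473 rad; t = (φ − α) mod 2π = 5.834792 rad, q = (φ − β) mod 2π = 1.164291 rad → L = 3.22·(5.834792 + 5.687660 + 1.164291) = 3.22·12.686742 = 40.851310 m
RSL: p² = d² − 2 + 2cos(α−β) − 2d(sin α + sin β) = 40.675920; p = √p² = 6.377768; φ = atan2(cos α + cos β, d − sin α − sin β) − atan2(2, p) = -0.101553 rad; t = (α − φ) mod 2π = 0.663420 rad, q = (β − φ) mod 2π = 5.333921 rad → L = 3.22·(0.663420 + 6.377768 + 5.333921) = 3.22·12.375109 = 39.847852 m
RLR: c = (6 − d² + 2cos(α−β) + 2d(sin α − sin β))/8 = -1.909687, |c| > 1 → infeasible
LRL: c = (6 − d² + 2cos(α−β) − 2d(sin α − sin β))/8 = -6.260363, |c| > 1 → infeasible
Shortest: RSR with L = 20.728299 m ≈ 20.7283 m

20.7283 m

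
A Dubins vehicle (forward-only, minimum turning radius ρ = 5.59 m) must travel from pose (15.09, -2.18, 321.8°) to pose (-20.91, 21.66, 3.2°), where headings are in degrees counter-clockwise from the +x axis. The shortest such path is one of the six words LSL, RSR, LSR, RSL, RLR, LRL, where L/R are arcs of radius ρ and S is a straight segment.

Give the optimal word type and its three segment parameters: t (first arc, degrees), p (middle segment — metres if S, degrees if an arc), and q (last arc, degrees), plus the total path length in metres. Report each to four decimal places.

RSR: t = 176.8992°, p = 39.3946 m, q = 141.7008°, L = 70.4785 m

Let ψ = atan2(Δy, Δx) = atan2(23.84, -36.00) = 146.4866° be the start→goal bearing.
Normalize: d = |goal − start| / ρ = 43.178069/5.59 = 7.724163, α = (θ_start − ψ) mod 360° = 175.3134° = 3.059796 rad, β = (θ_goal − ψ) mod 360° = 216.7134° = 3.782363 rad.
Common terms: sin α = 0.081705, cos α = -0.996657, sin β = -0.597813, cos β = -0.801636, cos(α−β) = 0.750111, d² = 59.662687. Work in radians in the unit-radius frame; every candidate has L = ρ·(t + p + q).
LSL: p² = 2 + d² − 2cos(α−β) + 2d(sin α − sin β) = 70.659880; p = √p² = 8.405943; φ = atan2(cos β − cos α, d + sin α − sin β) = 0.023202 rad; t = (φ − α) mod 2π = 3.246591 rad, q = (β − φ) mod 2π = 3.759160 rad → L = 5.59·(3.246591 + 8.405943 + 3.759160) = 5.59·15.411695 = 86.151374 m
RSR: p² = 2 + d² − 2cos(α−β) + 2d(sin β − sin α) = 49.665049; p = √p² = 7.047343; φ = atan2(cos α − cos β, d − sin α + sin β) = -0.027676 rad; t = (α − φ) mod 2π = 3.087473 rad, q = (φ − β) mod 2π = 2.473146 rad → L = 5.59·(3.087473 + 7.047343 + 2.473146) = 5.59·12.607962 = 70.478510 m
LSR: p² = d² − 2 + 2cos(α−β) + 2d(sin α + sin β) = 51.189911; p = √p² = 7.154713; φ = atan2(−cos α − cos β, d + sin α + sin β) − atan2(−2, p) = 0.517071 rad; t = (φ − α) mod 2π = 3.740460 rad, q = (φ − β) mod 2π = 3.017894 rad → L = 5.59·(3.740460 + 7.154713 + 3.017894) = 5.59·13.913067 = 77.774042 m
RSL: p² = d² − 2 + 2cos(α−β) − 2d(sin α + sin β) = 67.135906; p = √p² = 8.193650; φ = atan2(cos α + cos β, d − sin α − sin β) − atan2(2, p) = -0.454273 rad; t = (α − φ) mod 2π = 3.514070 rad, q = (β − φ) mod 2π = 4.236636 rad → L = 5.59·(3.514070 + 8.193650 + 4.236636) = 5.59·15.944356 = 89.128951 m
RLR: c = (6 − d² + 2cos(α−β) + 2d(sin α − sin β))/8 = -5.208131, |c| > 1 → infeasible
LRL: c = (6 − d² + 2cos(α−β) − 2d(sin α − sin β))/8 = -7.832485, |c| > 1 → infeasible
Shortest: RSR with L = 70.478510 m ≈ 70.4785 m
Convert RSR to answer units (arcs ×180/π): t = 3.087473·180/π = 176.8992°, p = ρ·p = 5.59·7.047343 = 39.3946 m, q = 2.473146·180/π = 141.7008°, L = 70.4785 m.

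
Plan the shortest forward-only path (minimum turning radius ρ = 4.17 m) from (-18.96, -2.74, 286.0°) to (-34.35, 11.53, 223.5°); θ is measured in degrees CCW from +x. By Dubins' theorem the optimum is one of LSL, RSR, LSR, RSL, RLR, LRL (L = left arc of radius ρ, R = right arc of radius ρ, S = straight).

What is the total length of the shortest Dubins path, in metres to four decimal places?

Let ψ = atan2(Δy, Δx) = atan2(14.27, -15.39) = 137.1625° be the start→goal bearing.
Normalize: d = |goal − start| / ρ = 20.987735/4.17 = 5.033030, α = (θ_start − ψ) mod 360° = 148.8375° = 2.597704 rad, β = (θ_goal − ψ) mod 360° = 86.3375° = 1.506873 rad.
Common terms: sin α = 0.517468, cos α = -0.855703, sin β = 0.997958, cos β = 0.063880, cos(α−β) = 0.461749, d² = 25.331390. Work in radians in the unit-radius frame; every candidate has L = ρ·(t + p + q).
LSL: p² = 2 + d² − 2cos(α−β) + 2d(sin α − sin β) = 21.571251; p = √p² = 4.644486; φ = atan2(cos β − cos α, d + sin α − sin β) = 0.199311 rad; t = (φ − α) mod 2π = 3.884793 rad, q = (β − φ) mod 2π = 1.307562 rad → L = 4.17·(3.884793 + 4.644486 + 1.307562) = 4.17·9.836841 = 41.019625 m
RSR: p² = 2 + d² − 2cos(α−β) + 2d(sin β − sin α) = 31.244533; p = √p² = 5.589681; φ = atan2(cos α − cos β, d − sin α + sin β) = -0.165266 rad; t = (α − φ) mod 2π = 2.762969 rad, q = (φ − β) mod 2π = 4.611047 rad → L = 4.17·(2.762969 + 5.589681 + 4.611047) = 4.17·12.963697 = 54.058617 m
LSR: p² = d² − 2 + 2cos(α−β) + 2d(sin α + sin β) = 39.509247; p = √p² = 6.285638; φ = atan2(−cos α − cos β, d + sin α + sin β) − atan2(−2, p) = 0.428390 rad; t = (φ − α) mod 2π = 4.113871 rad, q = (φ − β) mod 2π = 5.204702 rad → L = 4.17·(4.113871 + 6.285638 + 5.204702) = 4.17·15.604211 = 65.069561 m
RSL: p² = d² − 2 + 2cos(α−β) − 2d(sin α + sin β) = 9.000526; p = √p² = 3.000088; φ = atan2(cos α + cos β, d − sin α − sin β) − atan2(2, p) = -0.809401 rad; t = (α − φ) mod 2π = 3.407105 rad, q = (β − φ) mod 2π = 2.316275 rad → L = 4.17·(3.407105 + 3.000088 + 2.316275) = 4.17·8.723468 = 36.376860 m
RLR: c = (6 − d² + 2cos(α−β) + 2d(sin α − sin β))/8 = -2.905567, |c| > 1 → infeasible
LRL: c = (6 − d² + 2cos(α−β) − 2d(sin α − sin β))/8 = -1.696406, |c| > 1 → infeasible
Shortest: RSL with L = 36.376860 m ≈ 36.3769 m

36.3769 m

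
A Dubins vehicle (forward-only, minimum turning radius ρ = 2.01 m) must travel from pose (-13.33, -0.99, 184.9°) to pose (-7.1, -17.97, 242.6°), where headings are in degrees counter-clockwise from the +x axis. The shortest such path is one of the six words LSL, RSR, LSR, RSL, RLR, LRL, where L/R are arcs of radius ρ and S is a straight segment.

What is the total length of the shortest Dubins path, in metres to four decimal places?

Let ψ = atan2(Δy, Δx) = atan2(-16.98, 6.23) = -69.8518° be the start→goal bearing.
Normalize: d = |goal − start| / ρ = 18.086827/2.01 = 8.998421, α = (θ_start − ψ) mod 360° = 254.7518° = 4.446258 rad, β = (θ_goal − ψ) mod 360° = 312.4518° = 5.453313 rad.
Common terms: sin α = -0.964796, cos α = -0.263001, sin β = -0.737845, cos β = 0.674970, cos(α−β) = 0.534352, d² = 80.971585. Work in radians in the unit-radius frame; every candidate has L = ρ·(t + p + q).
LSL: p² = 2 + d² − 2cos(α−β) + 2d(sin α − sin β) = 77.818494; p = √p² = 8.821479; φ = atan2(cos β − cos α, d + sin α − sin β) = 0.106529 rad; t = (φ − α) mod 2π = 1.943457 rad, q = (β − φ) mod 2π = 5.346783 rad → L = 2.01·(1.943457 + 8.821479 + 5.346783) = 2.01·16.111719 = 32.384556 m
RSR: p² = 2 + d² − 2cos(α−β) + 2d(sin β − sin α) = 85.987267; p = √p² = 9.272932; φ = atan2(cos α − cos β, d − sin α + sin β) = -0.101325 rad; t = (α − φ) mod 2π = 4.547582 rad, q = (φ − β) mod 2π = 0.728548 rad → L = 2.01·(4.547582 + 9.272932 + 0.728548) = 2.01·14.549062 = 29.243615 m
LSR: p² = d² − 2 + 2cos(α−β) + 2d(sin α + sin β) = 49.398128; p = √p² = 7.028380; φ = atan2(−cos α − cos β, d + sin α + sin β) − atan2(−2, p) = 0.220826 rad; t = (φ − α) mod 2π = 2.057754 rad, q = (φ − β) mod 2π = 1.050699 rad → L = 2.01·(2.057754 + 7.028380 + 1.050699) = 2.01·10.136832 = 20.375033 m
RSL: p² = d² − 2 + 2cos(α−β) − 2d(sin α + sin β) = 110.682452; p = √p² = 10.520573; φ = atan2(cos α + cos β, d − sin α − sin β) − atan2(2, p) = -0.149383 rad; t = (α − φ) mod 2π = 4.595641 rad, q = (β − φ) mod 2π = 5.602696 rad → L = 2.01·(4.595641 + 10.520573 + 5.602696) = 2.01·20.718909 = 41.645008 m
RLR: c = (6 − d² + 2cos(α−β) + 2d(sin α − sin β))/8 = -9.748408, |c| > 1 → infeasible
LRL: c = (6 − d² + 2cos(α−β) − 2d(sin α − sin β))/8 = -8.727312, |c| > 1 → infeasible
Shortest: LSR with L = 20.375033 m ≈ 20.3750 m

20.3750 m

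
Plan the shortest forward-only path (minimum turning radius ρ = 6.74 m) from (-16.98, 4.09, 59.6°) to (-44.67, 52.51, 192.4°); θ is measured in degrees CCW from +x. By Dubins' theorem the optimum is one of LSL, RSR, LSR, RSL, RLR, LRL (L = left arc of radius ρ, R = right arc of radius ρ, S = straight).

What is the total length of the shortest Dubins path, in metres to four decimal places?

59.1416 m

Let ψ = atan2(Δy, Δx) = atan2(48.42, -27.69) = 119.7640° be the start→goal bearing.
Normalize: d = |goal − start| / ρ = 55.778423/6.74 = 8.275730, α = (θ_start − ψ) mod 360° = 299.8360° = 5.233126 rad, β = (θ_goal − ψ) mod 360° = 72.6360° = 1.267737 rad.
Common terms: sin α = -0.867453, cos α = 0.497519, sin β = 0.954428, cos β = 0.298441, cos(α−β) = -0.679441, d² = 68.487715. Work in radians in the unit-radius frame; every candidate has L = ρ·(t + p + q).
LSL: p² = 2 + d² − 2cos(α−β) + 2d(sin α − sin β) = 41.691804; p = √p² = 6.456919; φ = atan2(cos β − cos α, d + sin α − sin β) = -0.030837 rad; t = (φ − α) mod 2π = 1.019223 rad, q = (β − φ) mod 2π = 1.298574 rad → L = 6.74·(1.019223 + 6.456919 + 1.298574) = 6.74·8.774716 = 59.141588 m
RSR: p² = 2 + d² − 2cos(α−β) + 2d(sin β − sin α) = 102.001390; p = √p² = 10.099574; φ = atan2(cos α − cos β, d − sin α + sin β) = 0.019713 rad; t = (α − φ) mod 2π = 5.213413 rad, q = (φ − β) mod 2π = 5.035161 rad → L = 6.74·(5.213413 + 10.099574 + 5.035161) = 6.74·20.348147 = 137.146512 m
LSR: p² = d² − 2 + 2cos(α−β) + 2d(sin α + sin β) = 66.568397; p = √p² = 8.158946; φ = atan2(−cos α − cos β, d + sin α + sin β) − atan2(−2, p) = 0.145496 rad; t = (φ − α) mod 2π = 1.195556 rad, q = (φ − β) mod 2π = 5.160944 rad → L = 6.74·(1.195556 + 8.158946 + 5.160944) = 6.74·14.515445 = 97.834099 m
RSL: p² = d² − 2 + 2cos(α−β) − 2d(sin α + sin β) = 63.689267; p = √p² = 7.980556; φ = atan2(cos α + cos β, d − sin α − sin β) − atan2(2, p) = -0.148655 rad; t = (α − φ) mod 2π = 5.381780 rad, q = (β − φ) mod 2π = 1.416392 rad → L = 6.74·(5.381780 + 7.980556 + 1.416392) = 6.74·14.778728 = 99.608626 m
RLR: c = (6 − d² + 2cos(α−β) + 2d(sin α − sin β))/8 = -11.750174, |c| > 1 → infeasible
LRL: c = (6 − d² + 2cos(α−β) − 2d(sin α − sin β))/8 = -4.211476, |c| > 1 → infeasible
Shortest: LSL with L = 59.141588 m ≈ 59.1416 m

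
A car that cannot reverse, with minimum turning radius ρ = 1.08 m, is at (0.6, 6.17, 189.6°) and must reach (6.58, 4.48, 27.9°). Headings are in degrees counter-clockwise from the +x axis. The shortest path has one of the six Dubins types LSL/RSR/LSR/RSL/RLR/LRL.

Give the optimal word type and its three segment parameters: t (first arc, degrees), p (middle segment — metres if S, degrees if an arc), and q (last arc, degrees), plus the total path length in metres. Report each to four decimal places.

LSL: t = 173.9595°, p = 5.3048 m, q = 24.3405°, L = 9.0426 m

Let ψ = atan2(Δy, Δx) = atan2(-1.69, 5.98) = -15.7808° be the start→goal bearing.
Normalize: d = |goal − start| / ρ = 6.214218/1.08 = 5.753905, α = (θ_start − ψ) mod 360° = 205.3808° = 3.584570 rad, β = (θ_goal − ψ) mod 360° = 43.6808° = 0.762373 rad.
Common terms: sin α = -0.428632, cos α = -0.903479, sin β = 0.690640, cos β = 0.723199, cos(α−β) = -0.949425, d² = 33.107425. Work in radians in the unit-radius frame; every candidate has L = ρ·(t + p + q).
LSL: p² = 2 + d² − 2cos(α−β) + 2d(sin α − sin β) = 24.125915; p = √p² = 4.911814; φ = atan2(cos β − cos α, d + sin α − sin β) = 0.337550 rad; t = (φ − α) mod 2π = 3.036165 rad, q = (β − φ) mod 2π = 0.424823 rad → L = 1.08·(3.036165 + 4.911814 + 0.424823) = 1.08·8.372802 = 9.042626 m
RSR: p² = 2 + d² − 2cos(α−β) + 2d(sin β − sin α) = 49.886636; p = √p² = 7.063047; φ = atan2(cos α − cos β, d − sin α + sin β) = -0.232395 rad; t = (α − φ) mod 2π = 3.816965 rad, q = (φ − β) mod 2π = 5.288418 rad → L = 1.08·(3.816965 + 7.063047 + 5.288418) = 1.08·16.168430 = 17.461904 m
LSR: p² = d² − 2 + 2cos(α−β) + 2d(sin α + sin β) = 32.223710; p = √p² = 5.676593; φ = atan2(−cos α − cos β, d + sin α + sin β) − atan2(−2, p) = 0.368702 rad; t = (φ − α) mod 2π = 3.067317 rad, q = (φ − β) mod 2π = 5.889514 rad → L = 1.08·(3.067317 + 5.676593 + 5.889514) = 1.08·14.633424 = 15.804098 m
RSL: p² = d² − 2 + 2cos(α−β) − 2d(sin α + sin β) = 26.193437; p = √p² = 5.117952; φ = atan2(cos α + cos β, d − sin α − sin β) − atan2(2, p) = -0.405349 rad; t = (α − φ) mod 2π = 3.989919 rad, q = (β − φ) mod 2π = 1.167722 rad → L = 1.08·(3.989919 + 5.117952 + 1.167722) = 1.08·10.275593 = 11.097641 m
RLR: c = (6 − d² + 2cos(α−β) + 2d(sin α − sin β))/8 = -5.235829, |c| > 1 → infeasible
LRL: c = (6 − d² + 2cos(α−β) − 2d(sin α − sin β))/8 = -2.015739, |c| > 1 → infeasible
Shortest: LSL with L = 9.042626 m ≈ 9.0426 m
Convert LSL to answer units (arcs ×180/π): t = 3.036165·180/π = 173.9595°, p = ρ·p = 1.08·4.911814 = 5.3048 m, q = 0.424823·180/π = 24.3405°, L = 9.0426 m.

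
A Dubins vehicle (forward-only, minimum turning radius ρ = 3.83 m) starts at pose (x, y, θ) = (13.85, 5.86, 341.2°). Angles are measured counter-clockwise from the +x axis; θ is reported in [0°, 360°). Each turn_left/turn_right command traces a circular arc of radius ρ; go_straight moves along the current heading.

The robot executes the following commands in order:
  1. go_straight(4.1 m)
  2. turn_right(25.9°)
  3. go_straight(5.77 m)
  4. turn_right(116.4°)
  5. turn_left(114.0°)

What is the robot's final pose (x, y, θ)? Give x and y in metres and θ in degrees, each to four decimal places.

(20.2739, -12.9997, 312.9000°)

set_pose: (x, y, θ) = (13.8500, 5.8600, 341.2000°), ρ = 3.83
go_straight(4.1): x += 4.1·cos θ, y += 4.1·sin θ → (17.7313, 4.5387, 341.2000°)
turn_right(25.9°): centre at ρ to the right, rotate −25.9° → (19.1910, 3.6354, 315.3000°)
go_straight(5.77): x += 5.77·cos θ, y += 5.77·sin θ → (23.2923, -0.4232, 315.3000°)
turn_right(116.4°): centre at ρ to the right, rotate −116.4° → (21.8389, -6.7691, 198.9000°)
turn_left(114.0°): centre at ρ to the left, rotate +114.0° → (20.2739, -12.9997, 312.9000°)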